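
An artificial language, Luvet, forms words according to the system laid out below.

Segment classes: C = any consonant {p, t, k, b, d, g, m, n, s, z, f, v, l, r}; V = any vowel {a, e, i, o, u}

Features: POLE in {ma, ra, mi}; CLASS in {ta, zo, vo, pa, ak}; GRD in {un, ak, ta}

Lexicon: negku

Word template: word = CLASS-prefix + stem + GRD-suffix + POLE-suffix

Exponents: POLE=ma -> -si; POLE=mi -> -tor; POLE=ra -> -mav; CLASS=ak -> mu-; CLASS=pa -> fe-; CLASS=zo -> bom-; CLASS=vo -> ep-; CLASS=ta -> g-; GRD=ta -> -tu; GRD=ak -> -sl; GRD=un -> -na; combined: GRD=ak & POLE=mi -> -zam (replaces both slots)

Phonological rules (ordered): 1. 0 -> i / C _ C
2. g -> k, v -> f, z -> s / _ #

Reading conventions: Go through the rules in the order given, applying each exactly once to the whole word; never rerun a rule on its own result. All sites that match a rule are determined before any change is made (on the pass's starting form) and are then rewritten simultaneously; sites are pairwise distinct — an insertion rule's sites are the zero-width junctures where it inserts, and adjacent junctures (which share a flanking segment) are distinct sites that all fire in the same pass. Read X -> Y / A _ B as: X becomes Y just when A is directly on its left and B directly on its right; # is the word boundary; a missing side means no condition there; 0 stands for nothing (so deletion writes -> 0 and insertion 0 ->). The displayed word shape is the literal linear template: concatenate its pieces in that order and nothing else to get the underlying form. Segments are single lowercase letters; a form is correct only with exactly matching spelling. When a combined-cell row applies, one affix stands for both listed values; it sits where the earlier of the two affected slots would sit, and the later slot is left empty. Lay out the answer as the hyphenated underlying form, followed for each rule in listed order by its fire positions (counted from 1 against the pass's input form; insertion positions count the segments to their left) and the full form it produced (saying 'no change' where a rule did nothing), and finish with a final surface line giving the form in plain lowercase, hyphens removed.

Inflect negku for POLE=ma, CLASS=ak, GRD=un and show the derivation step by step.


underlying: mu-negku-na-si
1. 0 -> i / C _ C: inserts after position(s) 5: munegikunasi
2. g -> k, v -> f, z -> s / _ #: no change
surface: munegikunasi


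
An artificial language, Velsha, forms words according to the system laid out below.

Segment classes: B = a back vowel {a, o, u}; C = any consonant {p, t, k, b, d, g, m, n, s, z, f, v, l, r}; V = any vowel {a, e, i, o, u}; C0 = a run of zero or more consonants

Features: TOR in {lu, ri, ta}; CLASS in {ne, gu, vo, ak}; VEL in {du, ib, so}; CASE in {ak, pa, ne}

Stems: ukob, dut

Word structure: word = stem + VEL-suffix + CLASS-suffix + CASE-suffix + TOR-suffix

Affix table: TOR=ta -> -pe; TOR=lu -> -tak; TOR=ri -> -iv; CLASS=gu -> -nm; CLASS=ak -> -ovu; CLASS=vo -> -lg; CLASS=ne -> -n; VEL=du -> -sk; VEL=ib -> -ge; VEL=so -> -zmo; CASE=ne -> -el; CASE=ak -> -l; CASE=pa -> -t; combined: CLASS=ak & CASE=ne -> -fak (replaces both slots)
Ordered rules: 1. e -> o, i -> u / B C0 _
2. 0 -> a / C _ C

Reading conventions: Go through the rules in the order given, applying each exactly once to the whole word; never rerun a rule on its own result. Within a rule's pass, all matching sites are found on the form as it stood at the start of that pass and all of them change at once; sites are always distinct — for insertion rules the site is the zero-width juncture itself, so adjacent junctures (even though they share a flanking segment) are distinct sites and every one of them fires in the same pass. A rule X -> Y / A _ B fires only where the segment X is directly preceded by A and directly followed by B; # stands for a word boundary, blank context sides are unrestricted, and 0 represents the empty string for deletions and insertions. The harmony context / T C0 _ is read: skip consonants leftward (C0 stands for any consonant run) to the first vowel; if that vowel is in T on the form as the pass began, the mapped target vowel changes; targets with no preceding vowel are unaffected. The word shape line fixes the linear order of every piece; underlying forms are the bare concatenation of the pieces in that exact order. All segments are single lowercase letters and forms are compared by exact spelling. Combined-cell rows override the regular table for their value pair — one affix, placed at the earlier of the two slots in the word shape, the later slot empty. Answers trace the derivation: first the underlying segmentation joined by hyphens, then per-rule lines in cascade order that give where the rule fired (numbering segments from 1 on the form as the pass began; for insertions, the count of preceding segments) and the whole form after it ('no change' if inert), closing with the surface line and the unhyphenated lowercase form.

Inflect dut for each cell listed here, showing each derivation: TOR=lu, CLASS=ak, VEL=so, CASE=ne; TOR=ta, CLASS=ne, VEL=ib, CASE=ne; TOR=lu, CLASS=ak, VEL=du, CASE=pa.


cell TOR=lu, CLASS=ak, VEL=so, CASE=ne:
underlying: dut-zmo-fak-tak
1. e -> o, i -> u / B C0 _: no change
2. 0 -> a / C _ C: inserts after position(s) 3, 4, 9: dutazamofakatak
surface: dutazamofakatak

cell TOR=ta, CLASS=ne, VEL=ib, CASE=ne:
underlying: dut-ge-n-el-pe
1. e -> o, i -> u / B C0 _: fires at position(s) 5: dutgonelpe
2. 0 -> a / C _ C: inserts after position(s) 3, 8: dutagonelape
surface: dutagonelape

cell TOR=lu, CLASS=ak, VEL=du, CASE=pa:
underlying: dut-sk-ovu-t-tak
1. e -> o, i -> u / B C0 _: no change
2. 0 -> a / C _ C: inserts after position(s) 3, 4, 9: dutasakovutatak
surface: dutasakovutatak


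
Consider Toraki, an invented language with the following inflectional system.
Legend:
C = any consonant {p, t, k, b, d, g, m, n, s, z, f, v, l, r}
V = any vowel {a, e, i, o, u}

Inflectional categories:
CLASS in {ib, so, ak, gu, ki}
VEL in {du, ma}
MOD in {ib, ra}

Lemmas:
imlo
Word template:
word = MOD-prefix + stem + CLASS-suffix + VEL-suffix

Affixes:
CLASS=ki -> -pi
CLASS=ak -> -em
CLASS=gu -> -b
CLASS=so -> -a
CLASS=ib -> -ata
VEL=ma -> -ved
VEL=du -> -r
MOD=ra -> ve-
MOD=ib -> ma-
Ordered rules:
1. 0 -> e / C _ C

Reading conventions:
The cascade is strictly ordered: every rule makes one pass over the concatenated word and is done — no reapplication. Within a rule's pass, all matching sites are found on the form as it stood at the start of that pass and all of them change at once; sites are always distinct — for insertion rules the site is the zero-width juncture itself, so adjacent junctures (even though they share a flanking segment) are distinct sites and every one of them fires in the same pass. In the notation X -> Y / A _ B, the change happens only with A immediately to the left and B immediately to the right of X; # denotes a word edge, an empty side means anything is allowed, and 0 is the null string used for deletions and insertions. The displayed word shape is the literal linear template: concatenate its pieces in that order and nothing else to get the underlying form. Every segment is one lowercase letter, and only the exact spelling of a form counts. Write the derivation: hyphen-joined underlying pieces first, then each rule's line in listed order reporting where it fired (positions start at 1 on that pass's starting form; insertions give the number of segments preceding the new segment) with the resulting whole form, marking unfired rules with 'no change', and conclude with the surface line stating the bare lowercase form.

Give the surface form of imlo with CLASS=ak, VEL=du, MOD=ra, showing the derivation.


underlying: ve-imlo-em-r
1. 0 -> e / C _ C: inserts after position(s) 4, 8: veimeloemer
surface: veimeloemer


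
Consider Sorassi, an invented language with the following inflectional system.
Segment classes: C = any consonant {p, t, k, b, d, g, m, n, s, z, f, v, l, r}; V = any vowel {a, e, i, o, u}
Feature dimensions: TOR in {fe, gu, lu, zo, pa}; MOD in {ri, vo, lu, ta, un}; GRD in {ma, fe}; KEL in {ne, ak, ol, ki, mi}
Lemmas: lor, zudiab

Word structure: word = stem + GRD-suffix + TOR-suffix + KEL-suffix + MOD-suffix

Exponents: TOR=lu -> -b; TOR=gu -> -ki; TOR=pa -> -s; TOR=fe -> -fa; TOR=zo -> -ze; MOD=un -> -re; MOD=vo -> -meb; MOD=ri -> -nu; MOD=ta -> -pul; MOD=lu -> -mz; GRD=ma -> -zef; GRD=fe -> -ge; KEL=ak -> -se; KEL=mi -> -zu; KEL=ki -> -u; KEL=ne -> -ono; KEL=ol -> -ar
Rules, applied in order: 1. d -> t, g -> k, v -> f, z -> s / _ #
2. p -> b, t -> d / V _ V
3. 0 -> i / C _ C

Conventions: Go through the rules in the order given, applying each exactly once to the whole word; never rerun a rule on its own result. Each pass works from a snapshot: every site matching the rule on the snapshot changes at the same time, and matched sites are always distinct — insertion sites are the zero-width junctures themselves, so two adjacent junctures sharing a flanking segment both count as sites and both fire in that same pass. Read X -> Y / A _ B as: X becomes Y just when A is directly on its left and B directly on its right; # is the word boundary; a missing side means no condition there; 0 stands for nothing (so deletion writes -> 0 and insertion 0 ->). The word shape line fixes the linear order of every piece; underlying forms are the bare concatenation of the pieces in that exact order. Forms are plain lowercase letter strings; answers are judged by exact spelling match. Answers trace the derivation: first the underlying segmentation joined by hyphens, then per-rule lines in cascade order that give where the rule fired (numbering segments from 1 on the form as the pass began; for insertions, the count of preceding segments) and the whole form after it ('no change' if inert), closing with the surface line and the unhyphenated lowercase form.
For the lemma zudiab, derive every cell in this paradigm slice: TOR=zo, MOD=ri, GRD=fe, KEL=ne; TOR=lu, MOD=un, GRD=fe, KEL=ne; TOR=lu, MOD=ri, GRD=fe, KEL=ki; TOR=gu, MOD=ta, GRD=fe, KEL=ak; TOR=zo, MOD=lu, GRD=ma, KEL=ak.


cell TOR=zo, MOD=ri, GRD=fe, KEL=ne:
underlying: zudiab-ge-ze-ono-nu
1. d -> t, g -> k, v -> f, z -> s / _ #: no change
2. p -> b, t -> d / V _ V: no change
3. 0 -> i / C _ C: inserts after position(s) 6: zudiabigezeononu
surface: zudiabigezeononu

cell TOR=lu, MOD=un, GRD=fe, KEL=ne:
underlying: zudiab-ge-b-ono-re
1. d -> t, g -> k, v -> f, z -> s / _ #: no change
2. p -> b, t -> d / V _ V: no change
3. 0 -> i / C _ C: inserts after position(s) 6: zudiabigebonore
surface: zudiabigebonore

cell TOR=lu, MOD=ri, GRD=fe, KEL=ki:
underlying: zudiab-ge-b-u-nu
1. d -> t, g -> k, v -> f, z -> s / _ #: no change
2. p -> b, t -> d / V _ V: no change
3. 0 -> i / C _ C: inserts after position(s) 6: zudiabigebunu
surface: zudiabigebunu

cell TOR=gu, MOD=ta, GRD=fe, KEL=ak:
underlying: zudiab-ge-ki-se-pul
1. d -> t, g -> k, v -> f, z -> s / _ #: no change
2. p -> b, t -> d / V _ V: fires at position(s) 13: zudiabgekisebul
3. 0 -> i / C _ C: inserts after position(s) 6: zudiabigekisebul
surface: zudiabigekisebul

cell TOR=zo, MOD=lu, GRD=ma, KEL=ak:
underlying: zudiab-zef-ze-se-mz
1. d -> t, g -> k, v -> f, z -> s / _ #: fires at position(s) 15: zudiabzefzesems
2. p -> b, t -> d / V _ V: no change
3. 0 -> i / C _ C: inserts after position(s) 6, 9, 14: zudiabizefizesemis
surface: zudiabizefizesemis


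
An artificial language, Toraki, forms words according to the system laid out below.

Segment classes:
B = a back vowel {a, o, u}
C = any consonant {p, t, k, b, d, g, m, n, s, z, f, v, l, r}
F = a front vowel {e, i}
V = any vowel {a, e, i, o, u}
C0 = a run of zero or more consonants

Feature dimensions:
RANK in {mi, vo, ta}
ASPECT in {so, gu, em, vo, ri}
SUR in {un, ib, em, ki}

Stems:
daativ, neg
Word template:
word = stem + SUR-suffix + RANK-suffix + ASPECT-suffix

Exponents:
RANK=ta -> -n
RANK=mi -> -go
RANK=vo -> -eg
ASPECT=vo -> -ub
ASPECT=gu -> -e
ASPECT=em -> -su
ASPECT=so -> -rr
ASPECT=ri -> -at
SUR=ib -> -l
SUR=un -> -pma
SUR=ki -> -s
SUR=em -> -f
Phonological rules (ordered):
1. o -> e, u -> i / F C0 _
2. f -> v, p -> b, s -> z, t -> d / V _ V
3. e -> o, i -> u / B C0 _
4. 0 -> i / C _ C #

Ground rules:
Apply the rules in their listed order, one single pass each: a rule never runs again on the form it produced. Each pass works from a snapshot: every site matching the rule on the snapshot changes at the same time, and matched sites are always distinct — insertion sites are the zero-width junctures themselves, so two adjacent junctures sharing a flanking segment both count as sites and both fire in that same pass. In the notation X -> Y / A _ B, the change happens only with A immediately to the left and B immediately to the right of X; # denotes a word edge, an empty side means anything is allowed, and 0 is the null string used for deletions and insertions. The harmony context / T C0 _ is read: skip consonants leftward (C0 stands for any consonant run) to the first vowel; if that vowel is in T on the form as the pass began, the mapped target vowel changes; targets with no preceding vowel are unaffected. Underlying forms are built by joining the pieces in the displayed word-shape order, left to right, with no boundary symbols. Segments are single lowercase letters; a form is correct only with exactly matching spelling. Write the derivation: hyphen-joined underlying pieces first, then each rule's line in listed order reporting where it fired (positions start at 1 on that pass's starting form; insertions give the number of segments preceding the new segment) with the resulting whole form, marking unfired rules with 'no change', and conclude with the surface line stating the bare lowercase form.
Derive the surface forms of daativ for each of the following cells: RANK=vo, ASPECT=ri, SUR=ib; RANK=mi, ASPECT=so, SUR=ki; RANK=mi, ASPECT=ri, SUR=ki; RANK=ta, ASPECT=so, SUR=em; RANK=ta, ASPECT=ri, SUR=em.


cell RANK=vo, ASPECT=ri, SUR=ib:
underlying: daativ-l-eg-at
1. o -> e, u -> i / F C0 _: no change
2. f -> v, p -> b, s -> z, t -> d / V _ V: fires at position(s) 4: daadivlegat
3. e -> o, i -> u / B C0 _: fires at position(s) 5: daaduvlegat
4. 0 -> i / C _ C #: no change
surface: daaduvlegat

cell RANK=mi, ASPECT=so, SUR=ki:
underlying: daativ-s-go-rr
1. o -> e, u -> i / F C0 _: fires at position(s) 9: daativsgerr
2. f -> v, p -> b, s -> z, t -> d / V _ V: fires at position(s) 4: daadivsgerr
3. e -> o, i -> u / B C0 _: fires at position(s) 5: daaduvsgerr
4. 0 -> i / C _ C #: inserts after position(s) 10: daaduvsgerir
surface: daaduvsgerir

cell RANK=mi, ASPECT=ri, SUR=ki:
underlying: daativ-s-go-at
1. o -> e, u -> i / F C0 _: fires at position(s) 9: daativsgeat
2. f -> v, p -> b, s -> z, t -> d / V _ V: fires at position(s) 4: daadivsgeat
3. e -> o, i -> u / B C0 _: fires at position(s) 5: daaduvsgeat
4. 0 -> i / C _ C #: no change
surface: daaduvsgeat

cell RANK=ta, ASPECT=so, SUR=em:
underlying: daativ-f-n-rr
1. o -> e, u -> i / F C0 _: no change
2. f -> v, p -> b, s -> z, t -> d / V _ V: fires at position(s) 4: daadivfnrr
3. e -> o, i -> u / B C0 _: fires at position(s) 5: daaduvfnrr
4. 0 -> i / C _ C #: inserts after position(s) 9: daaduvfnrir
surface: daaduvfnrir

cell RANK=ta, ASPECT=ri, SUR=em:
underlying: daativ-f-n-at
1. o -> e, u -> i / F C0 _: no change
2. f -> v, p -> b, s -> z, t -> d / V _ V: fires at position(s) 4: daadivfnat
3. e -> o, i -> u / B C0 _: fires at position(s) 5: daaduvfnat
4. 0 -> i / C _ C #: no change
surface: daaduvfnat


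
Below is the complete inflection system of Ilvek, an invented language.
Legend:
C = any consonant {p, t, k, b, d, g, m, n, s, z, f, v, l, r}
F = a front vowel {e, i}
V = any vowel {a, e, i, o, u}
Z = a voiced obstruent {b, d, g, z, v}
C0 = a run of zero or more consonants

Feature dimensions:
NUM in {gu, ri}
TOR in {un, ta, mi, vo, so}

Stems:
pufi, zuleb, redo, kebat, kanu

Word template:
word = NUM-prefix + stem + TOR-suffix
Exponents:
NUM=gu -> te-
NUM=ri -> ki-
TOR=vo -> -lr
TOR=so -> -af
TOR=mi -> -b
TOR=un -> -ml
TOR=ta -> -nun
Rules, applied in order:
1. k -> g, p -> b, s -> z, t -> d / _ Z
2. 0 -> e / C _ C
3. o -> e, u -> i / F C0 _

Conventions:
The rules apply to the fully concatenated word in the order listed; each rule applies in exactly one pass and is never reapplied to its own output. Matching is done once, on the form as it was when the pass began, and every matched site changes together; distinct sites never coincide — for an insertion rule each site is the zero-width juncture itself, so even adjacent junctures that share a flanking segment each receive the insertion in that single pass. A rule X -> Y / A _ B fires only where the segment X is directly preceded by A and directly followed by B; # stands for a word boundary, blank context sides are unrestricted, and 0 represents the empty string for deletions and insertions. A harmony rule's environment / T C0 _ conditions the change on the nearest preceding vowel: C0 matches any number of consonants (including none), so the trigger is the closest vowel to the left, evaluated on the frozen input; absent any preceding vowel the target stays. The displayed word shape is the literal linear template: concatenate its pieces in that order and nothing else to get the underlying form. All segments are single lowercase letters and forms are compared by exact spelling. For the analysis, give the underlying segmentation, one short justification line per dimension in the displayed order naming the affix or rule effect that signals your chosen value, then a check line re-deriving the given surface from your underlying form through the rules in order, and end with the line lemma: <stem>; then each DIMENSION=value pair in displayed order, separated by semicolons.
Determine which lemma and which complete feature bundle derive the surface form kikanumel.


underlying: ki-kanu-ml
NUM=ri - signalled by the affix ki-
TOR=un - signalled by the affix -ml
check: kikanuml -> kikanuml -> kikanumel -> kikanumel
lemma: kanu; NUM=ri; TOR=un


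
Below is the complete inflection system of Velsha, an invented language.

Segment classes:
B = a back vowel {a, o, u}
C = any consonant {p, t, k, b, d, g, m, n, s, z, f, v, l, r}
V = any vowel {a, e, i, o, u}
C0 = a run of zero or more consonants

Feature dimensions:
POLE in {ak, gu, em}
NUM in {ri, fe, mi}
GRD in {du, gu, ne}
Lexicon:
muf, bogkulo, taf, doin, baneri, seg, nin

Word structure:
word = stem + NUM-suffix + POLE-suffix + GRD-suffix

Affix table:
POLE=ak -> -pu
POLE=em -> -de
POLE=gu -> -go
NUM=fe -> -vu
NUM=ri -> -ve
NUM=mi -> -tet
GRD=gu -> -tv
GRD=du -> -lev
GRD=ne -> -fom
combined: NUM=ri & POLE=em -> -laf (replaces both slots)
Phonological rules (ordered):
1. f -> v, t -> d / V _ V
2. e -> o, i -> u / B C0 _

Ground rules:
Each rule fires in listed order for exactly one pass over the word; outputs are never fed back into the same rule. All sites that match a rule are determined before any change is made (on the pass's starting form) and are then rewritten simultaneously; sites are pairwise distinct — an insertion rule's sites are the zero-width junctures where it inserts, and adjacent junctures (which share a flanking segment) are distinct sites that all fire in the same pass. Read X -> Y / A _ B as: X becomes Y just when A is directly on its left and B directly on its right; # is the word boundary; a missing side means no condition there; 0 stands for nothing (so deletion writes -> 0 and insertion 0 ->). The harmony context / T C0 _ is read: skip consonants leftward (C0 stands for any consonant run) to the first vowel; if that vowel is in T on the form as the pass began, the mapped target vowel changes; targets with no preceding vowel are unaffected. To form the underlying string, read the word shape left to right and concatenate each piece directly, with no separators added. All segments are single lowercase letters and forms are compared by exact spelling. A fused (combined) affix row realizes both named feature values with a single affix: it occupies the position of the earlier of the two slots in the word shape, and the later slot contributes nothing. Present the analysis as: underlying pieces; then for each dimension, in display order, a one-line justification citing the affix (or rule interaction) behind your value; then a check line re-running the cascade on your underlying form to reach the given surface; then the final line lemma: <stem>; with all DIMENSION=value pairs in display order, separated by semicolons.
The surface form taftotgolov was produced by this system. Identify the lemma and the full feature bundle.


underlying: taf-tet-go-lev
POLE=gu - signalled by the affix -go
NUM=mi - signalled by the affix -tet
GRD=du - signalled by the affix -lev
check: taftetgolev -> taftetgolev -> taftotgolov
lemma: taf; POLE=gu; NUM=mi; GRD=du


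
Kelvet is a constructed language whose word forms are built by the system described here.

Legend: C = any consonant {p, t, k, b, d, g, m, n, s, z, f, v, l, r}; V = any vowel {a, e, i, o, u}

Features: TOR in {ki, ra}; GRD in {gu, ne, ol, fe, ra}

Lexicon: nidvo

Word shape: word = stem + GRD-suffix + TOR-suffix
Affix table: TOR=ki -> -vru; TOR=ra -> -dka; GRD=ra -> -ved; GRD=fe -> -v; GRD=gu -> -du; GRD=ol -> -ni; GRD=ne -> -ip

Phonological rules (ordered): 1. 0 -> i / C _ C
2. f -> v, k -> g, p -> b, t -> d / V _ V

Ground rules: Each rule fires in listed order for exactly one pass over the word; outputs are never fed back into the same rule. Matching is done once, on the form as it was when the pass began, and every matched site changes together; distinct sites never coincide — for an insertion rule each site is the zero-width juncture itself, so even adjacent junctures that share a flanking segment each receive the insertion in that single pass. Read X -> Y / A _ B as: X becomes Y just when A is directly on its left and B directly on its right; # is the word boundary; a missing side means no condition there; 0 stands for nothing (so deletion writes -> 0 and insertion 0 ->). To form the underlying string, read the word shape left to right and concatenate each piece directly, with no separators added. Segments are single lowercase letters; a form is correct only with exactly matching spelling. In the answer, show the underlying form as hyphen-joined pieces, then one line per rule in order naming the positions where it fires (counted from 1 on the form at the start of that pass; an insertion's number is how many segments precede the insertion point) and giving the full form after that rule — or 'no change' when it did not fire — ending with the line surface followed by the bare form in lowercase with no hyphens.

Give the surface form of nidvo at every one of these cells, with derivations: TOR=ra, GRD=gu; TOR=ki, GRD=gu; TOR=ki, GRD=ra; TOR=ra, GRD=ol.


cell TOR=ra, GRD=gu:
underlying: nidvo-du-dka
1. 0 -> i / C _ C: inserts after position(s) 3, 8: nidivodudika
2. f -> v, k -> g, p -> b, t -> d / V _ V: fires at position(s) 11: nidivodudiga
surface: nidivodudiga

cell TOR=ki, GRD=gu:
underlying: nidvo-du-vru
1. 0 -> i / C _ C: inserts after position(s) 3, 8: nidivoduviru
2. f -> v, k -> g, p -> b, t -> d / V _ V: no change
surface: nidivoduviru

cell TOR=ki, GRD=ra:
underlying: nidvo-ved-vru
1. 0 -> i / C _ C: inserts after position(s) 3, 8, 9: nidivovediviru
2. f -> v, k -> g, p -> b, t -> d / V _ V: no change
surface: nidivovediviru

cell TOR=ra, GRD=ol:
underlying: nidvo-ni-dka
1. 0 -> i / C _ C: inserts after position(s) 3, 8: nidivonidika
2. f -> v, k -> g, p -> b, t -> d / V _ V: fires at position(s) 11: nidivonidiga
surface: nidivonidiga


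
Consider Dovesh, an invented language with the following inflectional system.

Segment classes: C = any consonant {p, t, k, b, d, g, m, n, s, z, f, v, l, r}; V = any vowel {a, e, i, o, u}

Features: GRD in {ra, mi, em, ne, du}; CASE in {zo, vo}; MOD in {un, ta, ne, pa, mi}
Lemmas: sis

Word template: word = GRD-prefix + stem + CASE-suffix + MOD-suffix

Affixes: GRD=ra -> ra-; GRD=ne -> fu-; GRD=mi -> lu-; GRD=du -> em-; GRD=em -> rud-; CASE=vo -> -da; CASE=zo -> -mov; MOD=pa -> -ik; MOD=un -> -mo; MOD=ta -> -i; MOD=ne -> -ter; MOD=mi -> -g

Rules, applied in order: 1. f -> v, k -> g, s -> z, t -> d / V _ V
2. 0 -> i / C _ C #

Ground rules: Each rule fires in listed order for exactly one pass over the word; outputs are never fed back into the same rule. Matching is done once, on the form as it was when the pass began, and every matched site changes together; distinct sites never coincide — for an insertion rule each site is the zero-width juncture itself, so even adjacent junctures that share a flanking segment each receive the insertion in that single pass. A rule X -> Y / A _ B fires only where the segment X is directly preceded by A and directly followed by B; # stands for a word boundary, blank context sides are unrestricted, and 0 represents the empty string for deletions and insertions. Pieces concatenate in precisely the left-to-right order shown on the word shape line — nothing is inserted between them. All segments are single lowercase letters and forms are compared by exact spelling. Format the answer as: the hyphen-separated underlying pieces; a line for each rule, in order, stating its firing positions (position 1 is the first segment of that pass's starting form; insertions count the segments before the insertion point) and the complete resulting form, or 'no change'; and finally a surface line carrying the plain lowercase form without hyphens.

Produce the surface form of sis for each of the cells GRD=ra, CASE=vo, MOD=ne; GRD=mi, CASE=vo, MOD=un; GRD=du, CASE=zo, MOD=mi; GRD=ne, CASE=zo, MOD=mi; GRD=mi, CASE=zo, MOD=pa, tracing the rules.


cell GRD=ra, CASE=vo, MOD=ne:
underlying: ra-sis-da-ter
1. f -> v, k -> g, s -> z, t -> d / V _ V: fires at position(s) 3, 8: razisdader
2. 0 -> i / C _ C #: no change
surface: razisdader

cell GRD=mi, CASE=vo, MOD=un:
underlying: lu-sis-da-mo
1. f -> v, k -> g, s -> z, t -> d / V _ V: fires at position(s) 3: luzisdamo
2. 0 -> i / C _ C #: no change
surface: luzisdamo

cell GRD=du, CASE=zo, MOD=mi:
underlying: em-sis-mov-g
1. f -> v, k -> g, s -> z, t -> d / V _ V: no change
2. 0 -> i / C _ C #: inserts after position(s) 8: emsismovig
surface: emsismovig

cell GRD=ne, CASE=zo, MOD=mi:
underlying: fu-sis-mov-g
1. f -> v, k -> g, s -> z, t -> d / V _ V: fires at position(s) 3: fuzismovg
2. 0 -> i / C _ C #: inserts after position(s) 8: fuzismovig
surface: fuzismovig

cell GRD=mi, CASE=zo, MOD=pa:
underlying: lu-sis-mov-ik
1. f -> v, k -> g, s -> z, t -> d / V _ V: fires at position(s) 3: luzismovik
2. 0 -> i / C _ C #: no change
surface: luzismovik


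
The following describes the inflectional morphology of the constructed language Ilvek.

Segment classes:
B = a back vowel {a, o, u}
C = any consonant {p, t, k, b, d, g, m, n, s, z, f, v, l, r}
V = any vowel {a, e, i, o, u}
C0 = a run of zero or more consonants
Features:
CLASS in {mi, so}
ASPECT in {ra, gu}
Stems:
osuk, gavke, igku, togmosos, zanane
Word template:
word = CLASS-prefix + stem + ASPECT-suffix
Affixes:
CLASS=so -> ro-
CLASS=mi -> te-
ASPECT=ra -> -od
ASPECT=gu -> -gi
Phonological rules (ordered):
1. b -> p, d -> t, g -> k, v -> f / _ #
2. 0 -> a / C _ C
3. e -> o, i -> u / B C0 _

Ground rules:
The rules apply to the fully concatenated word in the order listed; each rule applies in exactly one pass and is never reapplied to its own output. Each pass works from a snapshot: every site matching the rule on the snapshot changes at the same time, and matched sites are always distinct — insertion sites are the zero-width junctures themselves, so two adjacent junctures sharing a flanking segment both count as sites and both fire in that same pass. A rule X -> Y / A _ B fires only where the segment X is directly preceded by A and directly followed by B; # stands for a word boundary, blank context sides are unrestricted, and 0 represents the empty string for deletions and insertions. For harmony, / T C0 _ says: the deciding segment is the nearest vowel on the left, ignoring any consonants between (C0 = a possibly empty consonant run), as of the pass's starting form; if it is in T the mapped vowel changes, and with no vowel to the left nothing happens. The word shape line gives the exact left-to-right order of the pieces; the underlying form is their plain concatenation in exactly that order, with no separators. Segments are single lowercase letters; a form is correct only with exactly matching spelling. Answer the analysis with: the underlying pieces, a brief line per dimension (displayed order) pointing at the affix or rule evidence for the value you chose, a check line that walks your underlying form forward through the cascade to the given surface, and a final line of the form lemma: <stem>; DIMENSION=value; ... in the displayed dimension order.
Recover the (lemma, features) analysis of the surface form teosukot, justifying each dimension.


underlying: te-osuk-od
CLASS=mi - signalled by the affix te-
ASPECT=ra - signalled by the affix -od
check: teosukod -> teosukot -> teosukot -> teosukot
lemma: osuk; CLASS=mi; ASPECT=ra


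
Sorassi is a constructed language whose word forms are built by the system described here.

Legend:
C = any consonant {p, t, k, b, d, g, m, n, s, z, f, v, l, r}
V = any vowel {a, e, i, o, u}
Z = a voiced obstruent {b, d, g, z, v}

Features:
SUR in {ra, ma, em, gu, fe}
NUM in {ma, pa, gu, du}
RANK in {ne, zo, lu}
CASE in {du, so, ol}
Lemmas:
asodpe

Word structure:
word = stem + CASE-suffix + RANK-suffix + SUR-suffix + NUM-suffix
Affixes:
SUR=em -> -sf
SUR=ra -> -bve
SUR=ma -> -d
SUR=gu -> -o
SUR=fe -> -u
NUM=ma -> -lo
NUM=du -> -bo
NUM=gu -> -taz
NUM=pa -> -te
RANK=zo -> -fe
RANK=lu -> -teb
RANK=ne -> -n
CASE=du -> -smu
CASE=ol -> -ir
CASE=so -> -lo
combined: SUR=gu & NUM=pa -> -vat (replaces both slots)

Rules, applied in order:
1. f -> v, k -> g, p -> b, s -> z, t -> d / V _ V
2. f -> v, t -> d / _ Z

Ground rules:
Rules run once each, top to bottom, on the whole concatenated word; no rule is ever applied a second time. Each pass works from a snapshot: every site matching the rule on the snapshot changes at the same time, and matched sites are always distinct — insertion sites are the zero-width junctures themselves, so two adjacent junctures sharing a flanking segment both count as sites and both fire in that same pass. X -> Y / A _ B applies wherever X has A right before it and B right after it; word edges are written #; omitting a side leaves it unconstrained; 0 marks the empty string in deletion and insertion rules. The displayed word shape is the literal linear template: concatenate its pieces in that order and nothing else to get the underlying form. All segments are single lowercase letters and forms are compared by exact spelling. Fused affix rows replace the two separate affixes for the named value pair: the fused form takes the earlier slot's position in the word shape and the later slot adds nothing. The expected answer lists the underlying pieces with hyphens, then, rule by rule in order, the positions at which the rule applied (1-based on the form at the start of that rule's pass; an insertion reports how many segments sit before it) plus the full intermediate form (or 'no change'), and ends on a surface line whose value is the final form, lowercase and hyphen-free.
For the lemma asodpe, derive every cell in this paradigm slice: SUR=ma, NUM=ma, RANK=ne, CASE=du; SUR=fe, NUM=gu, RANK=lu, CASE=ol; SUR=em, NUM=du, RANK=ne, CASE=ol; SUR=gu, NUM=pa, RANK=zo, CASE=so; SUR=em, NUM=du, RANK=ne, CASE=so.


cell SUR=ma, NUM=ma, RANK=ne, CASE=du:
underlying: asodpe-smu-n-d-lo
1. f -> v, k -> g, p -> b, s -> z, t -> d / V _ V: fires at position(s) 2: azodpesmundlo
2. f -> v, t -> d / _ Z: no change
surface: azodpesmundlo

cell SUR=fe, NUM=gu, RANK=lu, CASE=ol:
underlying: asodpe-ir-teb-u-taz
1. f -> v, k -> g, p -> b, s -> z, t -> d / V _ V: fires at position(s) 2, 13: azodpeirtebudaz
2. f -> v, t -> d / _ Z: no change
surface: azodpeirtebudaz

cell SUR=em, NUM=du, RANK=ne, CASE=ol:
underlying: asodpe-ir-n-sf-bo
1. f -> v, k -> g, p -> b, s -> z, t -> d / V _ V: fires at position(s) 2: azodpeirnsfbo
2. f -> v, t -> d / _ Z: fires at position(s) 11: azodpeirnsvbo
surface: azodpeirnsvbo

cell SUR=gu, NUM=pa, RANK=zo, CASE=so:
underlying: asodpe-lo-fe-vat
1. f -> v, k -> g, p -> b, s -> z, t -> d / V _ V: fires at position(s) 2, 9: azodpelovevat
2. f -> v, t -> d / _ Z: no change
surface: azodpelovevat

cell SUR=em, NUM=du, RANK=ne, CASE=so:
underlying: asodpe-lo-n-sf-bo
1. f -> v, k -> g, p -> b, s -> z, t -> d / V _ V: fires at position(s) 2: azodpelonsfbo
2. f -> v, t -> d / _ Z: fires at position(s) 11: azodpelonsvbo
surface: azodpelonsvbo


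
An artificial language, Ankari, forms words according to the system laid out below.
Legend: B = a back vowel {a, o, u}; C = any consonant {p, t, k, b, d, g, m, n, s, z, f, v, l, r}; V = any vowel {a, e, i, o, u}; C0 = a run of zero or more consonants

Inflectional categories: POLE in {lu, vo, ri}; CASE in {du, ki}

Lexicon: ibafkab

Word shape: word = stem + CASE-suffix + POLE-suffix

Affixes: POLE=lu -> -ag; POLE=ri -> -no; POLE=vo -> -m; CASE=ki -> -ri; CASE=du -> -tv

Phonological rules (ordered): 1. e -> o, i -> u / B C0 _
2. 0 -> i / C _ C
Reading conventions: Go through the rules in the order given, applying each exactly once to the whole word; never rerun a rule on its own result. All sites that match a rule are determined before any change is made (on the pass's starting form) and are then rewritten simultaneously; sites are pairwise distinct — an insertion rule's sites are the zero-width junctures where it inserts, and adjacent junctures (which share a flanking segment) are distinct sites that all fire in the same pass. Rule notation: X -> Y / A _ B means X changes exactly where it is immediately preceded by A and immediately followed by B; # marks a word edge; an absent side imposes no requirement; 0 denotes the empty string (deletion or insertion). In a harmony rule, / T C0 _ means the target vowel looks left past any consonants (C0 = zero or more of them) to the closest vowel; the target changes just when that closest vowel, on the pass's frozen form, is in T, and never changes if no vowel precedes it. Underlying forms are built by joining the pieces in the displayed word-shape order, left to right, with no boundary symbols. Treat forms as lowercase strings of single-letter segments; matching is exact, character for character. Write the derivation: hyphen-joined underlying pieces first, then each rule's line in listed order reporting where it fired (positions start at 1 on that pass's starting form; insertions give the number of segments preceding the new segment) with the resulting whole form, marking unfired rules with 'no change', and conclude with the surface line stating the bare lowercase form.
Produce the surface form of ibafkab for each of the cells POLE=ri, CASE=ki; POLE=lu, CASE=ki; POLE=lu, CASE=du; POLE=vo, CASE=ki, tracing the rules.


cell POLE=ri, CASE=ki:
underlying: ibafkab-ri-no
1. e -> o, i -> u / B C0 _: fires at position(s) 9: ibafkabruno
2. 0 -> i / C _ C: inserts after position(s) 4, 7: ibafikabiruno
surface: ibafikabiruno

cell POLE=lu, CASE=ki:
underlying: ibafkab-ri-ag
1. e -> o, i -> u / B C0 _: fires at position(s) 9: ibafkabruag
2. 0 -> i / C _ C: inserts after position(s) 4, 7: ibafikabiruag
surface: ibafikabiruag

cell POLE=lu, CASE=du:
underlying: ibafkab-tv-ag
1. e -> o, i -> u / B C0 _: no change
2. 0 -> i / C _ C: inserts after position(s) 4, 7, 8: ibafikabitivag
surface: ibafikabitivag

cell POLE=vo, CASE=ki:
underlying: ibafkab-ri-m
1. e -> o, i -> u / B C0 _: fires at position(s) 9: ibafkabrum
2. 0 -> i / C _ C: inserts after position(s) 4, 7: ibafikabirum
surface: ibafikabirum


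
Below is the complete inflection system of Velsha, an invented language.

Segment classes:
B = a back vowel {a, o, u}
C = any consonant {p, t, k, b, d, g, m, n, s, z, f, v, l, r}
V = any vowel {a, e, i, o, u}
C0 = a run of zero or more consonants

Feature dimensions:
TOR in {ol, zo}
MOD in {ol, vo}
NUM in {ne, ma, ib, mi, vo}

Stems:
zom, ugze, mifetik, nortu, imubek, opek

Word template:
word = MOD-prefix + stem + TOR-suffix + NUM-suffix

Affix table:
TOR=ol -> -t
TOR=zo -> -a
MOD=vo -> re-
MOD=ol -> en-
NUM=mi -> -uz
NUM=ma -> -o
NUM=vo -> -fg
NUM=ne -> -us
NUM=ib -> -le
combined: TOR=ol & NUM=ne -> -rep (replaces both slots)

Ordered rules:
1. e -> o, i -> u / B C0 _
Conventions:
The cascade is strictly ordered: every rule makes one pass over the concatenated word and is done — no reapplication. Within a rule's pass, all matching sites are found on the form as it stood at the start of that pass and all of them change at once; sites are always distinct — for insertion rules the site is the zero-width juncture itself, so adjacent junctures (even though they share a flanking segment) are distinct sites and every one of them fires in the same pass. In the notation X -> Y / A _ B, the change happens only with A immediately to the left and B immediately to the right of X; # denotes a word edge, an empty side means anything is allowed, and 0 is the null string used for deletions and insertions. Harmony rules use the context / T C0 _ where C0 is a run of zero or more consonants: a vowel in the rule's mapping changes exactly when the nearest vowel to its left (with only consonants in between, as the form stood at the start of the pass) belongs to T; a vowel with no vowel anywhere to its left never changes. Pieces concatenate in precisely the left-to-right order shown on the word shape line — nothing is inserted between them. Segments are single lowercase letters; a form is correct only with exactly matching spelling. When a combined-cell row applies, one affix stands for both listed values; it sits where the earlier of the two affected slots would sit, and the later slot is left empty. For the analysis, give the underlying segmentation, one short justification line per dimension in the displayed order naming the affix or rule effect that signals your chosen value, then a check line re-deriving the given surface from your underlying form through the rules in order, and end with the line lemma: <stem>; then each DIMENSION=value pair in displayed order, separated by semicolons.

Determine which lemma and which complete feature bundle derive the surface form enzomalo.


underlying: en-zom-a-le
TOR=zo - signalled by the affix -a
MOD=ol - signalled by the affix en-
NUM=ib - signalled by the affix -le
check: enzomale -> enzomalo
lemma: zom; TOR=zo; MOD=ol; NUM=ib


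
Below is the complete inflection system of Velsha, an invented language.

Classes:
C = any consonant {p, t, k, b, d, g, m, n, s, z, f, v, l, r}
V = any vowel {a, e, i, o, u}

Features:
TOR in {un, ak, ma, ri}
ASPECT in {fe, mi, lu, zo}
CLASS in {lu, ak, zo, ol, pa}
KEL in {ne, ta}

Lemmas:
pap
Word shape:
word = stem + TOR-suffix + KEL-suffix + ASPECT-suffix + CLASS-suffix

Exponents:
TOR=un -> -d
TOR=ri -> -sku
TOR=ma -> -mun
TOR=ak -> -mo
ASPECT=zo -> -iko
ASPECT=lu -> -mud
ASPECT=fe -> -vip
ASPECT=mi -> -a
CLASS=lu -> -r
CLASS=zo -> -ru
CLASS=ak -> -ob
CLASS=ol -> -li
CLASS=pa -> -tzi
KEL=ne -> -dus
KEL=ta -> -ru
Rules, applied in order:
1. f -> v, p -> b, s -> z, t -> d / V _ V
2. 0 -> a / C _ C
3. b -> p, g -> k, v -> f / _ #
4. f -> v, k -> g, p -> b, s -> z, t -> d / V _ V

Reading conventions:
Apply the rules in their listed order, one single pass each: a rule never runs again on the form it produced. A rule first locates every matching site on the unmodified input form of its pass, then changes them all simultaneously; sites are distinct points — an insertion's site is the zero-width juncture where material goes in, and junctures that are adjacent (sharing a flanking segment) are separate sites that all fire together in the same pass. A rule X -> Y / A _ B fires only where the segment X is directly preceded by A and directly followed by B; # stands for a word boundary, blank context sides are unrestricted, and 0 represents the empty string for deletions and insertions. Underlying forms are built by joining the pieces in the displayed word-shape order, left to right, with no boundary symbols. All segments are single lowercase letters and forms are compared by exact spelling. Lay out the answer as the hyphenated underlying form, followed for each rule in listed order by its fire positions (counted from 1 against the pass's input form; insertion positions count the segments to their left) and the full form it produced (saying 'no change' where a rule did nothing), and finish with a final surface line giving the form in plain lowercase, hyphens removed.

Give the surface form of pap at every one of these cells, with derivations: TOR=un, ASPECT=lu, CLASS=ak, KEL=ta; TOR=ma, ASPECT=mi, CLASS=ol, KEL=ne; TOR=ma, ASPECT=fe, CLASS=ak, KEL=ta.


cell TOR=un, ASPECT=lu, CLASS=ak, KEL=ta:
underlying: pap-d-ru-mud-ob
1. f -> v, p -> b, s -> z, t -> d / V _ V: no change
2. 0 -> a / C _ C: inserts after position(s) 3, 4: papadarumudob
3. b -> p, g -> k, v -> f / _ #: fires at position(s) 13: papadarumudop
4. f -> v, k -> g, p -> b, s -> z, t -> d / V _ V: fires at position(s) 3: pabadarumudop
surface: pabadarumudop

cell TOR=ma, ASPECT=mi, CLASS=ol, KEL=ne:
underlying: pap-mun-dus-a-li
1. f -> v, p -> b, s -> z, t -> d / V _ V: fires at position(s) 9: papmunduzali
2. 0 -> a / C _ C: inserts after position(s) 3, 6: papamunaduzali
3. b -> p, g -> k, v -> f / _ #: no change
4. f -> v, k -> g, p -> b, s -> z, t -> d / V _ V: fires at position(s) 3: pabamunaduzali
surface: pabamunaduzali

cell TOR=ma, ASPECT=fe, CLASS=ak, KEL=ta:
underlying: pap-mun-ru-vip-ob
1. f -> v, p -> b, s -> z, t -> d / V _ V: fires at position(s) 11: papmunruvibob
2. 0 -> a / C _ C: inserts after position(s) 3, 6: papamunaruvibob
3. b -> p, g -> k, v -> f / _ #: fires at position(s) 15: papamunaruvibop
4. f -> v, k -> g, p -> b, s -> z, t -> d / V _ V: fires at position(s) 3: pabamunaruvibop
surface: pabamunaruvibop
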